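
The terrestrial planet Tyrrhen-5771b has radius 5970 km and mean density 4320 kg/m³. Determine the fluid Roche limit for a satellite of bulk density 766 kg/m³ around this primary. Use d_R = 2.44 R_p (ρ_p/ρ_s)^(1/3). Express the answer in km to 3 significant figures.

d_R = 2.44 × 5970 km × (4320/766)^(1/3)
    = 25900 km

25900 km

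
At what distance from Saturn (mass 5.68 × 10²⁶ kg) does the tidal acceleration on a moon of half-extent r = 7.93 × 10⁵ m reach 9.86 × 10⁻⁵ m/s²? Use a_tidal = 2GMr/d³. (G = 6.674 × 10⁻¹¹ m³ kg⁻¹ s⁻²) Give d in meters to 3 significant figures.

8.48 × 10⁸ m

2GMr/d³ = a_tidal  ⇒  d = (2GMr / a_tidal)^(1/3)
d = (2 × 6.674×10⁻¹¹ × (5.68 × 10²⁶) × (7.93 × 10⁵) / (9.86 × 10⁻⁵))^(1/3)
  = 8.48 × 10⁸ m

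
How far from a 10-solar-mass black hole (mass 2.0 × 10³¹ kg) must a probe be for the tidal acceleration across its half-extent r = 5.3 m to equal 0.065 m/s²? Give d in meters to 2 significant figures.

2GMr/d³ = a_tidal  ⇒  d = (2GMr / a_tidal)^(1/3)
d = (2 × 6.674×10⁻¹¹ × (2.0 × 10³¹) × (5.3) / (0.065))^(1/3)
  = 6.0 × 10⁷ m

6.0 × 10⁷ m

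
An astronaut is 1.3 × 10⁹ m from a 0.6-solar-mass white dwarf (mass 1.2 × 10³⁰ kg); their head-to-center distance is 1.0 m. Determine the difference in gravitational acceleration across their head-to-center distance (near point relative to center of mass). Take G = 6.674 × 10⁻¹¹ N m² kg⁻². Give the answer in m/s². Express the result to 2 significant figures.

7.3 × 10⁻⁸ m/s²

Δa = 2GMr/d³
   = 2 × (6.674 × 10⁻¹¹) × (1.2 × 10³⁰) × (1.0) / (1.3 × 10⁹)³
   = 7.3 × 10⁻⁸ m/s²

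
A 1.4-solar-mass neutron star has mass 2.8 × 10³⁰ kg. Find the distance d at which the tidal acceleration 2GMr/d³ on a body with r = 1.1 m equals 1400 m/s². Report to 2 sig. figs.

2GMr/d³ = a_tidal  ⇒  d = (2GMr / a_tidal)^(1/3)
d = (2 × 6.674×10⁻¹¹ × (2.8 × 10³⁰) × (1.1) / (1400))^(1/3)
  = 6.6 × 10⁵ m

6.6 × 10⁵ m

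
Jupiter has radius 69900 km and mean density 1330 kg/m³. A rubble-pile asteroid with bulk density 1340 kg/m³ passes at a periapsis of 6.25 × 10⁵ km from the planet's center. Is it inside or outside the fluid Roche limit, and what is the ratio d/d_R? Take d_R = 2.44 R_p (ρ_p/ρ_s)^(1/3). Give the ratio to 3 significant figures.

d_R = 2.44 × (69900 km) × (1330/1340)^(1/3) = 1.701 × 10⁵ km
d/d_R = (6.25 × 10⁵) / (1.701 × 10⁵) = 3.67
Since d/d_R > 1, the body is outside the Roche limit.

outside; d/d_R ≈ 3.67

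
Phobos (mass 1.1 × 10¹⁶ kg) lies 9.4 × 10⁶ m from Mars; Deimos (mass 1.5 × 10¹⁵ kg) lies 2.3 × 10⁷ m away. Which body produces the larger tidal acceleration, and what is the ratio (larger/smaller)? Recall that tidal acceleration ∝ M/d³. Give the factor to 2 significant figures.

Phobos, by a factor of ≈ 110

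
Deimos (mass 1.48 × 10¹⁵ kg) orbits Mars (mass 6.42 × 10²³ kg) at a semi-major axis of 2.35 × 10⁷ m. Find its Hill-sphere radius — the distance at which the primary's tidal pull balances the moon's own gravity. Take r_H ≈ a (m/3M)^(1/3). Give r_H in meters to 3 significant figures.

r_H ≈ a (m/3M)^(1/3)
    = (2.35 × 10⁷) × (1.48 × 10¹⁵ / (3 × 6.42 × 10²³))^(1/3)
    = 2.15 × 10⁴ m

2.15 × 10⁴ m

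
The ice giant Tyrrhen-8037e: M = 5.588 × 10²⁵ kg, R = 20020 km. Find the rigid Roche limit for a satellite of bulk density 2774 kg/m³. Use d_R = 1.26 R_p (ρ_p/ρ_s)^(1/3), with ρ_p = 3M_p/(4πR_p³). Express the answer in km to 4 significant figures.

21270 km

ρ_p = 3M_p/(4πR_p³) = 3 × (5.588 × 10²⁵) / (4π × (2.002 × 10⁷ m)³) = 1663 kg/m³
d_R = 1.26 × 20020 km × (1663/2774)^(1/3)
    = 21270 km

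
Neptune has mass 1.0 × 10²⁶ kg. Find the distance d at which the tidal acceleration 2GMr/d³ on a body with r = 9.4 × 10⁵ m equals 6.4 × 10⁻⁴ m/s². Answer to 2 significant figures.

2.7 × 10⁸ m

2GMr/d³ = a_tidal  ⇒  d = (2GMr / a_tidal)^(1/3)
d = (2 × 6.674×10⁻¹¹ × (1.0 × 10²⁶) × (9.4 × 10⁵) / (6.4 × 10⁻⁴))^(1/3)
  = 2.7 × 10⁸ m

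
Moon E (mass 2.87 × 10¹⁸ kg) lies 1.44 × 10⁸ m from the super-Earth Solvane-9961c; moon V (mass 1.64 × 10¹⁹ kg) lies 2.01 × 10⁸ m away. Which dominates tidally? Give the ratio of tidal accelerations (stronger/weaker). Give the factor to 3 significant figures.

Moon V, by a factor of ≈ 2.10

Tidal stretch scales as M/d³; compute that for each body.
Moon E: (2.87 × 10¹⁸) / (1.44 × 10⁸)³ = 9.612 × 10⁻⁷
Moon V: (1.64 × 10¹⁹) / (2.01 × 10⁸)³ = 2.020 × 10⁻⁶
Ratio (larger/smaller) = 2.10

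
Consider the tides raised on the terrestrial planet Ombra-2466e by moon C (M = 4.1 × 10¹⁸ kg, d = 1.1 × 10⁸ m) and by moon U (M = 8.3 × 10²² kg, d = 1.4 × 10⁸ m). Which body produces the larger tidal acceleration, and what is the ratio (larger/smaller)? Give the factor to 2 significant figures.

Moon U, by a factor of ≈ 9800

Tidal stretch scales as M/d³; compute that for each body.
Moon C: (4.1 × 10¹⁸) / (1.1 × 10⁸)³ = 3.080 × 10⁻⁶
Moon U: (8.3 × 10²²) / (1.4 × 10⁸)³ = 3.025 × 10⁻²
Ratio (larger/smaller) = 9800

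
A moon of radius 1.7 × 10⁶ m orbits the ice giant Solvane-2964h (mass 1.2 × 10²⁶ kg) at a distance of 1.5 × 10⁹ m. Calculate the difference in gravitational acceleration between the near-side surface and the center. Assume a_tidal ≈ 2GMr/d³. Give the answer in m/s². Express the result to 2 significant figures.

8.1 × 10⁻⁶ m/s²

a_tidal = 2GMr/d³
        = 2 × (6.674 × 10⁻¹¹) × (1.2 × 10²⁶) × (1.7 × 10⁶) / (1.5 × 10⁹)³
        = 8.1 × 10⁻⁶ m/s²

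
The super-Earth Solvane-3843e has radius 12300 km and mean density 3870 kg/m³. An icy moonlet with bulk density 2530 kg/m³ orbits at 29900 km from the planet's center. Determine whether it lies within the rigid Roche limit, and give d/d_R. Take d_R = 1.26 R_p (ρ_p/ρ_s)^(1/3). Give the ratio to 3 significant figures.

outside; d/d_R ≈ 1.67

d_R = 1.26 × (12300 km) × (3870/2530)^(1/3) = 17860 km
d/d_R = (29900) / (17860) = 1.67
Since d/d_R > 1, the body is outside the Roche limit.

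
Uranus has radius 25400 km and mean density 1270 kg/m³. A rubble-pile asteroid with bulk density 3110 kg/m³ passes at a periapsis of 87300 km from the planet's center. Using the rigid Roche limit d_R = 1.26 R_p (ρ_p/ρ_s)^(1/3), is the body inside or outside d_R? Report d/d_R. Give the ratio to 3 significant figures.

d_R = 1.26 × (25400 km) × (1270/3110)^(1/3) = 23740 km
d/d_R = (87300) / (23740) = 3.68
Since d/d_R > 1, the body is outside the Roche limit.

outside; d/d_R ≈ 3.68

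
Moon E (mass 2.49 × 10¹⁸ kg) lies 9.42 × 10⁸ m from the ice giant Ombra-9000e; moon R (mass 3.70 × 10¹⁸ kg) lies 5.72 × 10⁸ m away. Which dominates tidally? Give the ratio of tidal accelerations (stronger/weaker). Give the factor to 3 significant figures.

Moon R, by a factor of ≈ 6.64

Tidal acceleration ∝ M/d³, so compare M/d³ for each.
Moon E: (2.49 × 10¹⁸) / (9.42 × 10⁸)³ = 2.979 × 10⁻⁹
Moon R: (3.70 × 10¹⁸) / (5.72 × 10⁸)³ = 1.977 × 10⁻⁸
Ratio (larger/smaller) = 6.64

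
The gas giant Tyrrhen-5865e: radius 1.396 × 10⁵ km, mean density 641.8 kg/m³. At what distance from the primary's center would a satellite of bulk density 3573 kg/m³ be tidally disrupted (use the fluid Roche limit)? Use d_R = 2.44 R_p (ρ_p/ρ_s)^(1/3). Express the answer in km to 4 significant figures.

d_R = 2.44 × 1.396 × 10⁵ km × (641.8/3573)^(1/3)
    = 1.922 × 10⁵ km

1.922 × 10⁵ km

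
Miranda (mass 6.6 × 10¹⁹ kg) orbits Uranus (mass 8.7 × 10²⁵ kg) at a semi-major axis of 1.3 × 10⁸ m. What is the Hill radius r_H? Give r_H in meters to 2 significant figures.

r_H ≈ a (m/3M)^(1/3)
    = (1.3 × 10⁸) × (6.6 × 10¹⁹ / (3 × 8.7 × 10²⁵))^(1/3)
    = 8.2 × 10⁵ m

8.2 × 10⁵ m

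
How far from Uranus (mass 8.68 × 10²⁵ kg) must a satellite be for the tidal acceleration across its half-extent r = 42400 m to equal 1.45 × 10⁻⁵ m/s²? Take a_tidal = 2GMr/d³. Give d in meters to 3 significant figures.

3.24 × 10⁸ m

2GMr/d³ = a_tidal  ⇒  d = (2GMr / a_tidal)^(1/3)
d = (2 × 6.674×10⁻¹¹ × (8.68 × 10²⁵) × (42400) / (1.45 × 10⁻⁵))^(1/3)
  = 3.24 × 10⁸ m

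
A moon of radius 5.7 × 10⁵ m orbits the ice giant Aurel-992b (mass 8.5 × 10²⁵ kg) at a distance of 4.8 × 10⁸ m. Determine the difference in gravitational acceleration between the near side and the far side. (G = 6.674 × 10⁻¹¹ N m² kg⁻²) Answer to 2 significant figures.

Δa = 4GMr/d³
   = 4 × (6.674 × 10⁻¹¹) × (8.5 × 10²⁵) × (5.7 × 10⁵) / (4.8 × 10⁸)³
   = 1.2 × 10⁻⁴ m/s²

1.2 × 10⁻⁴ m/s²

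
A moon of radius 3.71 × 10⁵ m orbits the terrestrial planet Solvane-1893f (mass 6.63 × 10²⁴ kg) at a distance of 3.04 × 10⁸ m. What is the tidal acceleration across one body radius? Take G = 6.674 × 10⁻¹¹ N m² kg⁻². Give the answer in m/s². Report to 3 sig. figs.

1.17 × 10⁻⁵ m/s²

Δg = 2GMr/d³
   = 2 × (6.674 × 10⁻¹¹) × (6.63 × 10²⁴) × (3.71 × 10⁵) / (3.04 × 10⁸)³
   = 1.17 × 10⁻⁵ m/s²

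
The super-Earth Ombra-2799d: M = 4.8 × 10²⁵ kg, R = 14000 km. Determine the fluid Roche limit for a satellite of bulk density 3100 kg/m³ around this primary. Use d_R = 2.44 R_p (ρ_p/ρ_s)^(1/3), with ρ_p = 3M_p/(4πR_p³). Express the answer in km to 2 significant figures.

38000 km

ρ_p = 3M_p/(4πR_p³) = 3 × (4.8 × 10²⁵) / (4π × (1.4 × 10⁷ m)³) = 4200 kg/m³
d_R = 2.44 × 14000 km × (4200/3100)^(1/3)
    = 38000 km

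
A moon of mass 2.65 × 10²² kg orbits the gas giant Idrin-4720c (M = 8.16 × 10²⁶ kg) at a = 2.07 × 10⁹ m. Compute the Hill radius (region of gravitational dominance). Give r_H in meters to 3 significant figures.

r_H ≈ a (m/3M)^(1/3)
    = (2.07 × 10⁹) × (2.65 × 10²² / (3 × 8.16 × 10²⁶))^(1/3)
    = 4.58 × 10⁷ m

4.58 × 10⁷ m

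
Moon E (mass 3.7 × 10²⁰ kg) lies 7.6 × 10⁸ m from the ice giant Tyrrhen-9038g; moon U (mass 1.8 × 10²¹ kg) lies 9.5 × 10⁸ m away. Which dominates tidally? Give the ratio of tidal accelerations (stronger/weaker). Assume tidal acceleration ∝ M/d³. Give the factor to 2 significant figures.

Moon U, by a factor of ≈ 2.5

The tide-raising term goes as M/d³ (the gradient of a 1/d² field).
Moon E: (3.7 × 10²⁰) / (7.6 × 10⁸)³ = 8.429 × 10⁻⁷
Moon U: (1.8 × 10²¹) / (9.5 × 10⁸)³ = 2.099 × 10⁻⁶
Ratio (larger/smaller) = 2.5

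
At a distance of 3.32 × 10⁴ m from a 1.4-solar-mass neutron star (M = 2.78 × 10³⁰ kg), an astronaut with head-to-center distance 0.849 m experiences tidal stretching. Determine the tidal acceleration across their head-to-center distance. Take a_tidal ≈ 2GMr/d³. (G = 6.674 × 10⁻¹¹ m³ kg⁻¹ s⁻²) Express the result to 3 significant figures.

Since r ≪ d, expand the inverse-square field across one radius to get the leading 2GMr/d³ term.
Δg = 2GMr/d³
   = 2 × (6.674 × 10⁻¹¹) × (2.78 × 10³⁰) × (0.849) / (3.32 × 10⁴)³
   = 8.61 × 10⁶ m/s²

8.61 × 10⁶ m/s²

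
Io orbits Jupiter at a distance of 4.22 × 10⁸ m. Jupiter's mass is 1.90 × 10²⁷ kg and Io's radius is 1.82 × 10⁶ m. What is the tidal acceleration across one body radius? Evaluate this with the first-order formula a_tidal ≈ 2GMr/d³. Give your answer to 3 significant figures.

6.14 × 10⁻³ m/s²

Since r ≪ d, expand the inverse-square field across one radius to get the leading 2GMr/d³ term.
a_tidal = 2GMr/d³
        = 2 × (6.674 × 10⁻¹¹) × (1.90 × 10²⁷) × (1.82 × 10⁶) / (4.22 × 10⁸)³
        = 6.14 × 10⁻³ m/s²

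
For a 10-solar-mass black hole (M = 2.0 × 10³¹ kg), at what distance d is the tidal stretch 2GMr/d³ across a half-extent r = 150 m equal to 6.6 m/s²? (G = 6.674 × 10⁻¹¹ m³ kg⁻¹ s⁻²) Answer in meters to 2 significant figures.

3.9 × 10⁷ m

2GMr/d³ = a_tidal  ⇒  d = (2GMr / a_tidal)^(1/3)
d = (2 × 6.674×10⁻¹¹ × (2.0 × 10³¹) × (150) / (6.6))^(1/3)
  = 3.9 × 10⁷ m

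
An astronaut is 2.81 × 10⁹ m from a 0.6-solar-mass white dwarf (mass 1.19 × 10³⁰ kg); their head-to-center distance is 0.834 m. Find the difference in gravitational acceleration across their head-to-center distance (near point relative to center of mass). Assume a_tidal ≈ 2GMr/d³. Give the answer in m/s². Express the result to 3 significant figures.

5.97 × 10⁻⁹ m/s²

The tidal stretch is the gradient of GM/d² times the body's extent r, hence the 1/d³ dependence.
Δg = 2GMr/d³
   = 2 × (6.674 × 10⁻¹¹) × (1.19 × 10³⁰) × (0.834) / (2.81 × 10⁹)³
   = 5.97 × 10⁻⁹ m/s²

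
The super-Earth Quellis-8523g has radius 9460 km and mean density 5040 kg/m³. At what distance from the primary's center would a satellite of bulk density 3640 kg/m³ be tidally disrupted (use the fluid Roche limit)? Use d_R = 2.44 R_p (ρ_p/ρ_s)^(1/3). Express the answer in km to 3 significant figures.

d_R = 2.44 × 9460 km × (5040/3640)^(1/3)
    = 25700 km

25700 km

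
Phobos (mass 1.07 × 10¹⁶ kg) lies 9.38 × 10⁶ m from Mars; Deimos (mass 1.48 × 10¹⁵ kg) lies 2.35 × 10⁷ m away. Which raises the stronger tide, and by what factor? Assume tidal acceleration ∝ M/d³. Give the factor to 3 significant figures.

Tidal stretch scales as M/d³; compute that for each body.
Phobos: (1.07 × 10¹⁶) / (9.38 × 10⁶)³ = 1.297 × 10⁻⁵
Deimos: (1.48 × 10¹⁵) / (2.35 × 10⁷)³ = 1.140 × 10⁻⁷
Ratio (larger/smaller) = 114

Phobos, by a factor of ≈ 114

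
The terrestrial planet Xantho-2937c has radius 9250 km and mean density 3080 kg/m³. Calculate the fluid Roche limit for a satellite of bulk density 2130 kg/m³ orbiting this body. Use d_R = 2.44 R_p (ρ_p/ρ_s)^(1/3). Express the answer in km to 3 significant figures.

d_R = 2.44 × 9250 km × (3080/2130)^(1/3)
    = 25500 km

25500 km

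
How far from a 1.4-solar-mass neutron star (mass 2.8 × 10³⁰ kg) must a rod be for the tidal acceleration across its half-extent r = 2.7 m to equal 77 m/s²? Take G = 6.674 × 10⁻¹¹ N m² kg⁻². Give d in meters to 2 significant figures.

2.4 × 10⁶ m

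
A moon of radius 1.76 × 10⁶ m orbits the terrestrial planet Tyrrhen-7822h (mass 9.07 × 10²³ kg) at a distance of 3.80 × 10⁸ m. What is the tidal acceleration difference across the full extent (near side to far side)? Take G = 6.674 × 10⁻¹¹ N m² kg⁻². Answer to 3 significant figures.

Δa = 4GMr/d³
   = 4 × (6.674 × 10⁻¹¹) × (9.07 × 10²³) × (1.76 × 10⁶) / (3.80 × 10⁸)³
   = 7.77 × 10⁻⁶ m/s²

7.77 × 10⁻⁶ m/s²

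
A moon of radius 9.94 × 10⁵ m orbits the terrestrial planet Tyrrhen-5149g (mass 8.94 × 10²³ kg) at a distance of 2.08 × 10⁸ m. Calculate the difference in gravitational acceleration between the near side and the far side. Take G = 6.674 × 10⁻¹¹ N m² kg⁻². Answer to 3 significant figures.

a_tidal = 4GMr/d³
        = 4 × (6.674 × 10⁻¹¹) × (8.94 × 10²³) × (9.94 × 10⁵) / (2.08 × 10⁸)³
        = 2.64 × 10⁻⁵ m/s²

2.64 × 10⁻⁵ m/s²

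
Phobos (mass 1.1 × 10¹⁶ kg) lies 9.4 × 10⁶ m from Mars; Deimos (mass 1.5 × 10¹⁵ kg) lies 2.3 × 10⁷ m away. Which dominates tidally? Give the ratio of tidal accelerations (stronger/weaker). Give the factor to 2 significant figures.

The tide-raising term goes as M/d³ (the gradient of a 1/d² field).
Phobos: (1.1 × 10¹⁶) / (9.4 × 10⁶)³ = 1.324 × 10⁻⁵
Deimos: (1.5 × 10¹⁵) / (2.3 × 10⁷)³ = 1.233 × 10⁻⁷
Ratio (larger/smaller) = 110

Phobos, by a factor of ≈ 110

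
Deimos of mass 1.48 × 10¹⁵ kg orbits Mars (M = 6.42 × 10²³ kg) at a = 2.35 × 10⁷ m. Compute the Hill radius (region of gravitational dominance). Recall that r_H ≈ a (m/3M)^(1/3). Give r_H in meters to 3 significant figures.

2.15 × 10⁴ m

r_H ≈ a (m/3M)^(1/3)
    = (2.35 × 10⁷) × (1.48 × 10¹⁵ / (3 × 6.42 × 10²³))^(1/3)
    = 2.15 × 10⁴ m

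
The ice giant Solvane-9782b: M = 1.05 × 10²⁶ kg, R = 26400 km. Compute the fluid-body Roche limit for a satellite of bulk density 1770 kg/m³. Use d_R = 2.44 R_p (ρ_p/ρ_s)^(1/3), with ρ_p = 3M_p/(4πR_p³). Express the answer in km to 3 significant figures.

59000 km

ρ_p = 3M_p/(4πR_p³) = 3 × (1.05 × 10²⁶) / (4π × (2.64 × 10⁷ m)³) = 1360 kg/m³
d_R = 2.44 × 26400 km × (1360/1770)^(1/3)
    = 59000 km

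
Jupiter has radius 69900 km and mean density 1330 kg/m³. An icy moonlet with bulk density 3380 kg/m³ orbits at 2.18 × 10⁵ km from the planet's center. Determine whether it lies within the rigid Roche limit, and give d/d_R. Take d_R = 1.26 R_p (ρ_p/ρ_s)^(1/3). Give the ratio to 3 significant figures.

outside; d/d_R ≈ 3.38

d_R = 1.26 × (69900 km) × (1330/3380)^(1/3) = 64540 km
d/d_R = (2.18 × 10⁵) / (64540) = 3.38
Since d/d_R > 1, the body is outside the Roche limit.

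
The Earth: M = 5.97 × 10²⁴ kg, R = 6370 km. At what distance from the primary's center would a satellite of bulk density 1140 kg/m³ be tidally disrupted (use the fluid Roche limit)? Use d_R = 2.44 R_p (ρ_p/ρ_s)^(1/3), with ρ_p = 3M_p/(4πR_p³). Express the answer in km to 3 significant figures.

26300 km

ρ_p = 3M_p/(4πR_p³) = 3 × (5.97 × 10²⁴) / (4π × (6.37 × 10⁶ m)³) = 5510 kg/m³
d_R = 2.44 × 6370 km × (5510/1140)^(1/3)
    = 26300 km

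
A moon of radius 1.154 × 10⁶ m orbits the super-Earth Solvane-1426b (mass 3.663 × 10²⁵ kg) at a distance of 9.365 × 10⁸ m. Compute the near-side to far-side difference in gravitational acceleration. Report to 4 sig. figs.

1.374 × 10⁻⁵ m/s²

The field gradient is 2GM/d³; across the full diameter 2r the difference is 4GMr/d³.
Δa = 4GMr/d³
   = 4 × (6.674 × 10⁻¹¹) × (3.663 × 10²⁵) × (1.154 × 10⁶) / (9.365 × 10⁸)³
   = 1.374 × 10⁻⁵ m/s²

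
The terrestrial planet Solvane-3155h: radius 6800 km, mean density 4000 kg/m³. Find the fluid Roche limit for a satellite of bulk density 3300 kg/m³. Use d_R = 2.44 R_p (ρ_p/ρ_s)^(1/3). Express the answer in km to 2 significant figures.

d_R = 2.44 × 6800 km × (4000/3300)^(1/3)
    = 18000 km

18000 km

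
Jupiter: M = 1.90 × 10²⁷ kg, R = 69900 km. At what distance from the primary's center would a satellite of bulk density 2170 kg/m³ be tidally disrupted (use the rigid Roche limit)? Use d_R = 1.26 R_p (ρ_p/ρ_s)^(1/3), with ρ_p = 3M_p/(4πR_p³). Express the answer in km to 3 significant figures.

ρ_p = 3M_p/(4πR_p³) = 3 × (1.90 × 10²⁷) / (4π × (6.99 × 10⁷ m)³) = 1330 kg/m³
d_R = 1.26 × 69900 km × (1330/2170)^(1/3)
    = 74800 km

74800 km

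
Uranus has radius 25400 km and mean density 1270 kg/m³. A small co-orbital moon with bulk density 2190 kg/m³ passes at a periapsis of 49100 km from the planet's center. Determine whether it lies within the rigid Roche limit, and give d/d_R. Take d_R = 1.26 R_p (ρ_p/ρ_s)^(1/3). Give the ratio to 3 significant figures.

d_R = 1.26 × (25400 km) × (1270/2190)^(1/3) = 26690 km
d/d_R = (49100) / (26690) = 1.84
Since d/d_R > 1, the body is outside the Roche limit.

outside; d/d_R ≈ 1.84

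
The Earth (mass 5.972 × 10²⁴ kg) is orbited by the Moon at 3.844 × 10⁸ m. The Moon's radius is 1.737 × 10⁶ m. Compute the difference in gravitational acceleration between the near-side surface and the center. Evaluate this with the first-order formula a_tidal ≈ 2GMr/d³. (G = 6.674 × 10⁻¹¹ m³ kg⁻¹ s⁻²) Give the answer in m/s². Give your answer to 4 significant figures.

Differencing GM/(d−r)² and GM/d² to first order in r/d gives 2GMr/d³.
a_tidal = 2GMr/d³
        = 2 × (6.674 × 10⁻¹¹) × (5.972 × 10²⁴) × (1.737 × 10⁶) / (3.844 × 10⁸)³
        = 2.438 × 10⁻⁵ m/s²

2.438 × 10⁻⁵ m/s²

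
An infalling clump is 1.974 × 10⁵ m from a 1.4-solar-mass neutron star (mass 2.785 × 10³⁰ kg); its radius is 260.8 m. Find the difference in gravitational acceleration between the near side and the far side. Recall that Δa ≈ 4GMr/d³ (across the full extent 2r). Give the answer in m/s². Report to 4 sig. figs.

2.521 × 10⁷ m/s²

The field gradient is 2GM/d³; across the full diameter 2r the difference is 4GMr/d³.
Δa = 4GMr/d³
   = 4 × (6.674 × 10⁻¹¹) × (2.785 × 10³⁰) × (260.8) / (1.974 × 10⁵)³
   = 2.521 × 10⁷ m/s²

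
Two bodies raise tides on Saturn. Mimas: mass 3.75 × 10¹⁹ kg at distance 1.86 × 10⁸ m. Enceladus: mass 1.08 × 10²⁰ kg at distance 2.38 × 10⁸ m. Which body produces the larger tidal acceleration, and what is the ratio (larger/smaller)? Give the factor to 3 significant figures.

The tide-raising term goes as M/d³ (the gradient of a 1/d² field).
Mimas: (3.75 × 10¹⁹) / (1.86 × 10⁸)³ = 5.828 × 10⁻⁶
Enceladus: (1.08 × 10²⁰) / (2.38 × 10⁸)³ = 8.011 × 10⁻⁶
Ratio (larger/smaller) = 1.37

Enceladus, by a factor of ≈ 1.37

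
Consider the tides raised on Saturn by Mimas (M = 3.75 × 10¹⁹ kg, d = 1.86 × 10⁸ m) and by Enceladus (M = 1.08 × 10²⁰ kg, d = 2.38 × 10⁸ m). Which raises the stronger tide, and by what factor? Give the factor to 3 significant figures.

Enceladus, by a factor of ≈ 1.37

The tide-raising term goes as M/d³ (the gradient of a 1/d² field).
Mimas: (3.75 × 10¹⁹) / (1.86 × 10⁸)³ = 5.828 × 10⁻⁶
Enceladus: (1.08 × 10²⁰) / (2.38 × 10⁸)³ = 8.011 × 10⁻⁶
Ratio (larger/smaller) = 1.37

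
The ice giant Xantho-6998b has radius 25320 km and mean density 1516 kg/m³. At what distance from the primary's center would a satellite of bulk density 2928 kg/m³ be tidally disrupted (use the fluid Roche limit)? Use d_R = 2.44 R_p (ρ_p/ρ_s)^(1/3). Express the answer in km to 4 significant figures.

49610 km

d_R = 2.44 × 25320 km × (1516/2928)^(1/3)
    = 49610 km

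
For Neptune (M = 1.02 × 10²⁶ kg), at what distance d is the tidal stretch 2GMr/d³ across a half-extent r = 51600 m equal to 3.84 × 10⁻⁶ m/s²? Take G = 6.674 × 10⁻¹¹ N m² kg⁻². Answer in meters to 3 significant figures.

5.68 × 10⁸ m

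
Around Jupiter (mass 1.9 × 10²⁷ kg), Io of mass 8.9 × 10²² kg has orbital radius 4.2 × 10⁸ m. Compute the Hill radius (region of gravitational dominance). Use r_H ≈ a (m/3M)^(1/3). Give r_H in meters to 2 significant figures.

1.0 × 10⁷ m

r_H ≈ a (m/3M)^(1/3)
    = (4.2 × 10⁸) × (8.9 × 10²² / (3 × 1.9 × 10²⁷))^(1/3)
    = 1.0 × 10⁷ m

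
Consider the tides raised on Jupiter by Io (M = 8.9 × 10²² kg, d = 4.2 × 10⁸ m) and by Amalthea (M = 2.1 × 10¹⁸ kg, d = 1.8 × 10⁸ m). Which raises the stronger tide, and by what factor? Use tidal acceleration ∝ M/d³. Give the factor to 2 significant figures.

Io, by a factor of ≈ 3300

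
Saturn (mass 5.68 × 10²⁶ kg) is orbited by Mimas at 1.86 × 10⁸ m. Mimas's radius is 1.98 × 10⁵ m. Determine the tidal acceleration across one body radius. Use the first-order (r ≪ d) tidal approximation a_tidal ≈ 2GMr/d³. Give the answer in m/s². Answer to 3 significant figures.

The tidal stretch is the gradient of GM/d² times the body's extent r, hence the 1/d³ dependence.
a_tidal = 2GMr/d³
        = 2 × (6.674 × 10⁻¹¹) × (5.68 × 10²⁶) × (1.98 × 10⁵) / (1.86 × 10⁸)³
        = 2.33 × 10⁻³ m/s²

2.33 × 10⁻³ m/s²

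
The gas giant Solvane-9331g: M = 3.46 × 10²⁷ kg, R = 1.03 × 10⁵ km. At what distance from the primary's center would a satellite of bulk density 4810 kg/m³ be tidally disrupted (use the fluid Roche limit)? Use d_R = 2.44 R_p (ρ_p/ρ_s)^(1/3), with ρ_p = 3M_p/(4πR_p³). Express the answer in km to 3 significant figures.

ρ_p = 3M_p/(4πR_p³) = 3 × (3.46 × 10²⁷) / (4π × (1.03 × 10⁸ m)³) = 756 kg/m³
d_R = 2.44 × 1.03 × 10⁵ km × (756/4810)^(1/3)
    = 1.36 × 10⁵ km

1.36 × 10⁵ km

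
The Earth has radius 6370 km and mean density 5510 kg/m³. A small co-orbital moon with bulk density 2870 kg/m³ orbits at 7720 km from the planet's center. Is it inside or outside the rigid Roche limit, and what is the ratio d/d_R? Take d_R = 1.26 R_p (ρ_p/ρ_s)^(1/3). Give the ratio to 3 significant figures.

d_R = 1.26 × (6370 km) × (5510/2870)^(1/3) = 9975 km
d/d_R = (7720) / (9975) = 0.774
Since d/d_R < 1, the body is inside the Roche limit.

inside; d/d_R ≈ 0.774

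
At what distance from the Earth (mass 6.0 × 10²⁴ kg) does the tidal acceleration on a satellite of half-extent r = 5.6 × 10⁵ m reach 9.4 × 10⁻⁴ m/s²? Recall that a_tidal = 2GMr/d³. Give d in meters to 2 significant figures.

7.8 × 10⁷ m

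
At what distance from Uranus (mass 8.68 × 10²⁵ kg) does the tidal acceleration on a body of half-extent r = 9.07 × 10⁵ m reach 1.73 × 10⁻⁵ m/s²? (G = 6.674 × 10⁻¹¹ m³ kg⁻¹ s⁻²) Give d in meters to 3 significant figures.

8.47 × 10⁸ m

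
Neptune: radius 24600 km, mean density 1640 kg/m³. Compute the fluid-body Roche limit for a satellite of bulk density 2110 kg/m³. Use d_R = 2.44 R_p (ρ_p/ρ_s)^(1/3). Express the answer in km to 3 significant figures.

55200 km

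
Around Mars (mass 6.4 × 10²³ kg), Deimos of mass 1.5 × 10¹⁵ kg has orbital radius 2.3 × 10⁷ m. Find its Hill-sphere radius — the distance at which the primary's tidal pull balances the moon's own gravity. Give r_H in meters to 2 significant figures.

2.1 × 10⁴ m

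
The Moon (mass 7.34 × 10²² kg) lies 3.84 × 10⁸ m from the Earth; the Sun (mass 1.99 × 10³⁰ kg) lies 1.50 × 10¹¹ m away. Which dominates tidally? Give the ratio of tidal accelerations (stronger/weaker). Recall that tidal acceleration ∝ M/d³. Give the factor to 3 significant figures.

The Moon, by a factor of ≈ 2.20

The tide-raising term goes as M/d³ (the gradient of a 1/d² field).
The Moon: (7.34 × 10²²) / (3.84 × 10⁸)³ = 1.296 × 10⁻³
The Sun: (1.99 × 10³⁰) / (1.50 × 10¹¹)³ = 5.896 × 10⁻⁴
Ratio (larger/smaller) = 2.20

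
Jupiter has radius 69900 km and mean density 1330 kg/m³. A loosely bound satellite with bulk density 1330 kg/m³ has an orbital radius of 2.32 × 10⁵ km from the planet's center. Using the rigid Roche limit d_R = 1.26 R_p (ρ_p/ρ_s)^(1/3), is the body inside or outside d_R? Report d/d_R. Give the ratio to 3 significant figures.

outside; d/d_R ≈ 2.63

d_R = 1.26 × (69900 km) × (1330/1330)^(1/3) = 88070 km
d/d_R = (2.32 × 10⁵) / (88070) = 2.63
Since d/d_R > 1, the body is outside the Roche limit.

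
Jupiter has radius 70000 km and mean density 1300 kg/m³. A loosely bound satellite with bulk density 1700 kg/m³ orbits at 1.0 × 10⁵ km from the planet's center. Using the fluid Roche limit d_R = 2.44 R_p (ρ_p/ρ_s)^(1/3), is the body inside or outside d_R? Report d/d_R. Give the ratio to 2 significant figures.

d_R = 2.44 × (70000 km) × (1300/1700)^(1/3) = 1.562 × 10⁵ km
d/d_R = (1.0 × 10⁵) / (1.562 × 10⁵) = 0.64
Since d/d_R < 1, the body is inside the Roche limit.

inside; d/d_R ≈ 0.64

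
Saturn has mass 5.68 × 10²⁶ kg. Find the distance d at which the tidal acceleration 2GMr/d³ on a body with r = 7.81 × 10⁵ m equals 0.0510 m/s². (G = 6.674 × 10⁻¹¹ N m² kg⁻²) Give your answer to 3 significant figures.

2GMr/d³ = a_tidal  ⇒  d = (2GMr / a_tidal)^(1/3)
d = (2 × 6.674×10⁻¹¹ × (5.68 × 10²⁶) × (7.81 × 10⁵) / (0.0510))^(1/3)
  = 1.05 × 10⁸ m

1.05 × 10⁸ m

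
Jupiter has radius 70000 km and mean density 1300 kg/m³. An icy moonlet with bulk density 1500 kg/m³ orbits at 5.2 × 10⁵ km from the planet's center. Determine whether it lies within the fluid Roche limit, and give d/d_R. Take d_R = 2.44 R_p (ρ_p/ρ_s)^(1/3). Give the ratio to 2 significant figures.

d_R = 2.44 × (70000 km) × (1300/1500)^(1/3) = 1.628 × 10⁵ km
d/d_R = (5.2 × 10⁵) / (1.628 × 10⁵) = 3.2
Since d/d_R > 1, the body is outside the Roche limit.

outside; d/d_R ≈ 3.2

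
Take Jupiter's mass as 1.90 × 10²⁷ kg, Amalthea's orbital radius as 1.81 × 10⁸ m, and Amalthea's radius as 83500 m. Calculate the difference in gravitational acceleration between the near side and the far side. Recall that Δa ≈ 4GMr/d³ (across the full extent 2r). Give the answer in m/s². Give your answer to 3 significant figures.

Δa = 4GMr/d³
   = 4 × (6.674 × 10⁻¹¹) × (1.90 × 10²⁷) × (83500) / (1.81 × 10⁸)³
   = 7.14 × 10⁻³ m/s²

7.14 × 10⁻³ m/s²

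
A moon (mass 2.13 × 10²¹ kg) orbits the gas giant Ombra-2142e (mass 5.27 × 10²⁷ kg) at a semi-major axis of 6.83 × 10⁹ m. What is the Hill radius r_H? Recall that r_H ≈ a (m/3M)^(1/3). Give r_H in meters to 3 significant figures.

3.50 × 10⁷ m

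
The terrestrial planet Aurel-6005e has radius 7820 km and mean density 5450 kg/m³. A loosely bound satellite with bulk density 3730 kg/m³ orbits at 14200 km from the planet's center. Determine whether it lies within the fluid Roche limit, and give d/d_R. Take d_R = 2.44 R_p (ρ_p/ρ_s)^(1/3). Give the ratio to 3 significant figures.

inside; d/d_R ≈ 0.656

d_R = 2.44 × (7820 km) × (5450/3730)^(1/3) = 21650 km
d/d_R = (14200) / (21650) = 0.656
Since d/d_R < 1, the body is inside the Roche limit.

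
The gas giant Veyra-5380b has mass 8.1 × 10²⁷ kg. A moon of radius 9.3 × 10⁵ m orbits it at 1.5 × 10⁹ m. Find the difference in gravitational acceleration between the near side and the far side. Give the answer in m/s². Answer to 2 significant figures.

6.0 × 10⁻⁴ m/s²

a_tidal = 4GMr/d³
        = 4 × (6.674 × 10⁻¹¹) × (8.1 × 10²⁷) × (9.3 × 10⁵) / (1.5 × 10⁹)³
        = 6.0 × 10⁻⁴ m/s²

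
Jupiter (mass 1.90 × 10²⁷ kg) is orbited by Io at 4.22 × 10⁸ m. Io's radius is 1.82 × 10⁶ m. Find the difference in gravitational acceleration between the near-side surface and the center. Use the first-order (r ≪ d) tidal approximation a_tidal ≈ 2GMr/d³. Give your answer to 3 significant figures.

6.14 × 10⁻³ m/s²

a_tidal = 2GMr/d³
        = 2 × (6.674 × 10⁻¹¹) × (1.90 × 10²⁷) × (1.82 × 10⁶) / (4.22 × 10⁸)³
        = 6.14 × 10⁻³ m/s²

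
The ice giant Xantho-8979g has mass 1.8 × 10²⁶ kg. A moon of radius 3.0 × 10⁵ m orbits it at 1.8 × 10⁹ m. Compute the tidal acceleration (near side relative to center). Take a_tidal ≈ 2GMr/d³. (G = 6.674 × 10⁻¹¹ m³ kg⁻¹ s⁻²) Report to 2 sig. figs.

a_tidal = 2GMr/d³
        = 2 × (6.674 × 10⁻¹¹) × (1.8 × 10²⁶) × (3.0 × 10⁵) / (1.8 × 10⁹)³
        = 1.2 × 10⁻⁶ m/s²

1.2 × 10⁻⁶ m/s²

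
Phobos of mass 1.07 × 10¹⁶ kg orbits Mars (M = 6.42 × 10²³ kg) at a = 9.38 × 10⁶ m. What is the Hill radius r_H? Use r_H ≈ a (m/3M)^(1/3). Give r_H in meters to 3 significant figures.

r_H ≈ a (m/3M)^(1/3)
    = (9.38 × 10⁶) × (1.07 × 10¹⁶ / (3 × 6.42 × 10²³))^(1/3)
    = 1.66 × 10⁴ m

1.66 × 10⁴ m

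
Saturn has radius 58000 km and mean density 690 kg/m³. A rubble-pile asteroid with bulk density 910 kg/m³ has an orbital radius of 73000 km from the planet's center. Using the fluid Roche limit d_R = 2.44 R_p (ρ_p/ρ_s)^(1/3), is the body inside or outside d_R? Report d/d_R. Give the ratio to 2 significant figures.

d_R = 2.44 × (58000 km) × (690/910)^(1/3) = 1.290 × 10⁵ km
d/d_R = (73000) / (1.290 × 10⁵) = 0.57
Since d/d_R < 1, the body is inside the Roche limit.

inside; d/d_R ≈ 0.57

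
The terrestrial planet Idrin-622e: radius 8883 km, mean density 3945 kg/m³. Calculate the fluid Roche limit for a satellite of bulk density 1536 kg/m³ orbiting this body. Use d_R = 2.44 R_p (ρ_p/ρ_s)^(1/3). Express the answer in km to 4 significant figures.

d_R = 2.44 × 8883 km × (3945/1536)^(1/3)
    = 29680 km

29680 km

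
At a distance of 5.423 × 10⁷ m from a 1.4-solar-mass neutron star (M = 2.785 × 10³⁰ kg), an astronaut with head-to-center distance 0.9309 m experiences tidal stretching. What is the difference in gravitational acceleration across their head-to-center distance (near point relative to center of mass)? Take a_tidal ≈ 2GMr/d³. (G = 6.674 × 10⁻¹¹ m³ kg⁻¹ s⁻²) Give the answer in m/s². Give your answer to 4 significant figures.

2.170 × 10⁻³ m/s²

a_tidal = 2GMr/d³
        = 2 × (6.674 × 10⁻¹¹) × (2.785 × 10³⁰) × (0.9309) / (5.423 × 10⁷)³
        = 2.170 × 10⁻³ m/s²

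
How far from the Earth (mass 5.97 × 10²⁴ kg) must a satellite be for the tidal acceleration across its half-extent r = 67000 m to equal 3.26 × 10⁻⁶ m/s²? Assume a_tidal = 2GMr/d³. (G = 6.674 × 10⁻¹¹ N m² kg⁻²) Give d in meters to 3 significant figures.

2.54 × 10⁸ m

2GMr/d³ = a_tidal  ⇒  d = (2GMr / a_tidal)^(1/3)
d = (2 × 6.674×10⁻¹¹ × (5.97 × 10²⁴) × (67000) / (3.26 × 10⁻⁶))^(1/3)
  = 2.54 × 10⁸ m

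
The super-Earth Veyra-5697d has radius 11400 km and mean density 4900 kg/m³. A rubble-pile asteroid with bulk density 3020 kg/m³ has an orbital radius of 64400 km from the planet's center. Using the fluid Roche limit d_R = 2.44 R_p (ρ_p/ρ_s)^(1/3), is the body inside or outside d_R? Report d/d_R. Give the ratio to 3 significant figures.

d_R = 2.44 × (11400 km) × (4900/3020)^(1/3) = 32690 km
d/d_R = (64400) / (32690) = 1.97
Since d/d_R > 1, the body is outside the Roche limit.

outside; d/d_R ≈ 1.97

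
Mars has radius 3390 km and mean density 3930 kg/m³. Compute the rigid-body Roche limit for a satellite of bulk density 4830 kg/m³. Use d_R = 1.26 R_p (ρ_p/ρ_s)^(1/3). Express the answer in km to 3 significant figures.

3990 km

d_R = 1.26 × 3390 km × (3930/4830)^(1/3)
    = 3990 km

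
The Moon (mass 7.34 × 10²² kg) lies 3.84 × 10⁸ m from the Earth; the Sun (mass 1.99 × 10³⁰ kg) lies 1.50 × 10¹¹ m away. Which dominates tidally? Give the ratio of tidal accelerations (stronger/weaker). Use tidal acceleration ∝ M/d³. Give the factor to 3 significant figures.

Tidal acceleration ∝ M/d³, so compare M/d³ for each.
The Moon: (7.34 × 10²²) / (3.84 × 10⁸)³ = 1.296 × 10⁻³
The Sun: (1.99 × 10³⁰) / (1.50 × 10¹¹)³ = 5.896 × 10⁻⁴
Ratio (larger/smaller) = 2.20

The Moon, by a factor of ≈ 2.20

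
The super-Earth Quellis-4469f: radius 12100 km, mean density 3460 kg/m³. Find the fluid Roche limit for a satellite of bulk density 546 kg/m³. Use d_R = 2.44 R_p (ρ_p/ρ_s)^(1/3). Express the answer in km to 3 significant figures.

54600 km

d_R = 2.44 × 12100 km × (3460/546)^(1/3)
    = 54600 km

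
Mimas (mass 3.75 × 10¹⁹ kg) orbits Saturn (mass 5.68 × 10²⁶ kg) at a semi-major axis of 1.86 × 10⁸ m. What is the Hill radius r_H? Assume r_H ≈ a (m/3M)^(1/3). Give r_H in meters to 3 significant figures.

5.21 × 10⁵ m

r_H ≈ a (m/3M)^(1/3)
    = (1.86 × 10⁸) × (3.75 × 10¹⁹ / (3 × 5.68 × 10²⁶))^(1/3)
    = 5.21 × 10⁵ m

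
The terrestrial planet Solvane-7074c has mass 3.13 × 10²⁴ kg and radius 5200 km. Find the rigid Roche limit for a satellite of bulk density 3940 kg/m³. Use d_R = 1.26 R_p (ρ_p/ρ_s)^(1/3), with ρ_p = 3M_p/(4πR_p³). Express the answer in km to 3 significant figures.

ρ_p = 3M_p/(4πR_p³) = 3 × (3.13 × 10²⁴) / (4π × (5.20 × 10⁶ m)³) = 5310 kg/m³
d_R = 1.26 × 5200 km × (5310/3940)^(1/3)
    = 7240 km

7240 km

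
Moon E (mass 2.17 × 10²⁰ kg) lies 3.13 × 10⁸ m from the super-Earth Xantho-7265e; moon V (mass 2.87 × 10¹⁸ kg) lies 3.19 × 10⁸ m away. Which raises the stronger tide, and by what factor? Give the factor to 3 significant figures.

Compare M/d³ for the two perturbers:
Moon E: (2.17 × 10²⁰) / (3.13 × 10⁸)³ = 7.077 × 10⁻⁶
Moon V: (2.87 × 10¹⁸) / (3.19 × 10⁸)³ = 8.841 × 10⁻⁸
Ratio (larger/smaller) = 80.0

Moon E, by a factor of ≈ 80.0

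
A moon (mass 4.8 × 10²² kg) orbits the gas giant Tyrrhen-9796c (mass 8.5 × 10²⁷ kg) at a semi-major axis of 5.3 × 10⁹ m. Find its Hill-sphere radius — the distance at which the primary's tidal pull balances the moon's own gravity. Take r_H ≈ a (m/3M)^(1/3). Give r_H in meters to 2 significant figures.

6.5 × 10⁷ m

r_H ≈ a (m/3M)^(1/3)
    = (5.3 × 10⁹) × (4.8 × 10²² / (3 × 8.5 × 10²⁷))^(1/3)
    = 6.5 × 10⁷ m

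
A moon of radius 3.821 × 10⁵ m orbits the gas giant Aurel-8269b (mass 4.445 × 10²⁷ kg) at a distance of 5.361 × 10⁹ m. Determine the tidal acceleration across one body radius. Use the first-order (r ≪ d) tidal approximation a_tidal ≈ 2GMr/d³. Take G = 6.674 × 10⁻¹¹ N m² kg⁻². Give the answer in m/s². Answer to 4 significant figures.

1.471 × 10⁻⁶ m/s²

Since r ≪ d, expand the inverse-square field across one radius to get the leading 2GMr/d³ term.
Δa = 2GMr/d³
   = 2 × (6.674 × 10⁻¹¹) × (4.445 × 10²⁷) × (3.821 × 10⁵) / (5.361 × 10⁹)³
   = 1.471 × 10⁻⁶ m/s²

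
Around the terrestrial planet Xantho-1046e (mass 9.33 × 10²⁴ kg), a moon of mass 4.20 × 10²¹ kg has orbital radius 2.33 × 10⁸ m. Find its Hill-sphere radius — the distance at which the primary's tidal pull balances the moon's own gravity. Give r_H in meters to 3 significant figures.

r_H ≈ a (m/3M)^(1/3)
    = (2.33 × 10⁸) × (4.20 × 10²¹ / (3 × 9.33 × 10²⁴))^(1/3)
    = 1.24 × 10⁷ m

1.24 × 10⁷ m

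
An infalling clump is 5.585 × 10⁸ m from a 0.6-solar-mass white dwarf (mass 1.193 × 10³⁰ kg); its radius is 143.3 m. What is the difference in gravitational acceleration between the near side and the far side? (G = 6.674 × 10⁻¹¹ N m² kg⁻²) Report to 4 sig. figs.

2.620 × 10⁻⁴ m/s²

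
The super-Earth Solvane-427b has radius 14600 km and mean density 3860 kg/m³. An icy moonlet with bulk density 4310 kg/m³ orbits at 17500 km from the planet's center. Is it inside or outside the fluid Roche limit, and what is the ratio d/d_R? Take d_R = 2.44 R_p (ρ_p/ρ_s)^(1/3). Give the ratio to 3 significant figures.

inside; d/d_R ≈ 0.510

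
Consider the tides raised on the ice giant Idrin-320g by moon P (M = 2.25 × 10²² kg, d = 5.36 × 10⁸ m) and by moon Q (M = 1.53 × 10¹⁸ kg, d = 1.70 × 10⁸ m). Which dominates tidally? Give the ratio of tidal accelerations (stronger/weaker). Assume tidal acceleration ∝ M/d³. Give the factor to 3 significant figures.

Moon P, by a factor of ≈ 469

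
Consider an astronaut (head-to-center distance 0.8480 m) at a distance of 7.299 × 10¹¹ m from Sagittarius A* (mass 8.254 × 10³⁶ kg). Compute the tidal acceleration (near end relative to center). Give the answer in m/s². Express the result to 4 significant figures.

Δa = 2GMr/d³
   = 2 × (6.674 × 10⁻¹¹) × (8.254 × 10³⁶) × (0.8480) / (7.299 × 10¹¹)³
   = 2.403 × 10⁻⁹ m/s²

2.403 × 10⁻⁹ m/s²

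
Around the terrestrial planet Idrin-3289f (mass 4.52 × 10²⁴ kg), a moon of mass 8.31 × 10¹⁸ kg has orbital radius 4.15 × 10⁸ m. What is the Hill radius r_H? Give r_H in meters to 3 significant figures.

r_H ≈ a (m/3M)^(1/3)
    = (4.15 × 10⁸) × (8.31 × 10¹⁸ / (3 × 4.52 × 10²⁴))^(1/3)
    = 3.53 × 10⁶ m

3.53 × 10⁶ m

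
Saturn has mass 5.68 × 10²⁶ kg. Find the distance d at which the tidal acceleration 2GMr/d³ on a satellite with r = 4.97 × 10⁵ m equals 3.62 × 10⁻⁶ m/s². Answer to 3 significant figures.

2.18 × 10⁹ m

2GMr/d³ = a_tidal  ⇒  d = (2GMr / a_tidal)^(1/3)
d = (2 × 6.674×10⁻¹¹ × (5.68 × 10²⁶) × (4.97 × 10⁵) / (3.62 × 10⁻⁶))^(1/3)
  = 2.18 × 10⁹ m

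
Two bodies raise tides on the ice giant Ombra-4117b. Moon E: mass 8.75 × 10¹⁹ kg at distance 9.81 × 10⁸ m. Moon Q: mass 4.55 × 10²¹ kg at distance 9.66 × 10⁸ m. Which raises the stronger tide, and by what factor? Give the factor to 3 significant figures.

Tidal acceleration ∝ M/d³, so compare M/d³ for each.
Moon E: (8.75 × 10¹⁹) / (9.81 × 10⁸)³ = 9.268 × 10⁻⁸
Moon Q: (4.55 × 10²¹) / (9.66 × 10⁸)³ = 5.048 × 10⁻⁶
Ratio (larger/smaller) = 54.5

Moon Q, by a factor of ≈ 54.5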